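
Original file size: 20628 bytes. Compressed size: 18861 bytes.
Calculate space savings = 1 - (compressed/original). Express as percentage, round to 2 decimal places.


ratio = compressed/original = 18861/20628 = 0.91434
savings = 1 - ratio = 1 - 0.91434 = 0.08566
as a percentage: 0.08566 * 100 = 8.57%

Space savings = 1 - 18861/20628 = 8.57%


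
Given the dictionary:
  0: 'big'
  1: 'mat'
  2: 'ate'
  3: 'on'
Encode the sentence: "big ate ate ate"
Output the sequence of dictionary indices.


Look up each word in the dictionary:
  'big' -> 0
  'ate' -> 2
  'ate' -> 2
  'ate' -> 2

Encoded: [0, 2, 2, 2]


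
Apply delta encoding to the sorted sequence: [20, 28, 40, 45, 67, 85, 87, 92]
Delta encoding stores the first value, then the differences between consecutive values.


First value: 20
Deltas:
  28 - 20 = 8
  40 - 28 = 12
  45 - 40 = 5
  67 - 45 = 22
  85 - 67 = 18
  87 - 85 = 2
  92 - 87 = 5


Delta encoded: [20, 8, 12, 5, 22, 18, 2, 5]


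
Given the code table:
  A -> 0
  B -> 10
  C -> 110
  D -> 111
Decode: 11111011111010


Decoding:
111 -> D
110 -> C
111 -> D
110 -> C
10 -> B


Result: DCDCB


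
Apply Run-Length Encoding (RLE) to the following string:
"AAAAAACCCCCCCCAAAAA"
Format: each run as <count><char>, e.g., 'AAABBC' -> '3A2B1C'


Scanning runs left to right:
  i=0: run of 'A' x 6 -> '6A'
  i=6: run of 'C' x 8 -> '8C'
  i=14: run of 'A' x 5 -> '5A'

RLE = 6A8C5A


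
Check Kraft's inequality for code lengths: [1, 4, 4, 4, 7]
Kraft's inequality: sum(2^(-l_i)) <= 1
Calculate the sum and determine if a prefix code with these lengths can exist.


Sum = 2^(-1) + 2^(-4) + 2^(-4) + 2^(-4) + 2^(-7)
    = 0.5 + 0.0625 + 0.0625 + 0.0625 + 0.0078125
    = 89/128 = 0.6953125
Since 0.6953125 <= 1, Kraft's inequality IS satisfied.
A prefix code with these lengths CAN exist.

Kraft sum = 0.6953125. Satisfied.


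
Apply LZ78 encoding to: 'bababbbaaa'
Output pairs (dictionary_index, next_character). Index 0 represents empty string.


LZ78 encoding steps:
Dictionary: {0: ''}
Step 1: w='' (idx 0), next='b' -> output (0, 'b'), add 'b' as idx 1
Step 2: w='' (idx 0), next='a' -> output (0, 'a'), add 'a' as idx 2
Step 3: w='b' (idx 1), next='a' -> output (1, 'a'), add 'ba' as idx 3
Step 4: w='b' (idx 1), next='b' -> output (1, 'b'), add 'bb' as idx 4
Step 5: w='ba' (idx 3), next='a' -> output (3, 'a'), add 'baa' as idx 5
Step 6: w='a' (idx 2), end of input -> output (2, '')


Encoded: [(0, 'b'), (0, 'a'), (1, 'a'), (1, 'b'), (3, 'a'), (2, '')]


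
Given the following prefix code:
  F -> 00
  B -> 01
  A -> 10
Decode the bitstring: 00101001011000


Decoding step by step:
Bits 00 -> F
Bits 10 -> A
Bits 10 -> A
Bits 01 -> B
Bits 01 -> B
Bits 10 -> A
Bits 00 -> F


Decoded message: FAABBAF


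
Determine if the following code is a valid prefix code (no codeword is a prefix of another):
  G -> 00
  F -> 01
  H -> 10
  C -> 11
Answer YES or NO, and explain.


Checking each pair (does one codeword prefix another?):
  G='00' vs F='01': no prefix
  G='00' vs H='10': no prefix
  G='00' vs C='11': no prefix
  F='01' vs G='00': no prefix
  F='01' vs H='10': no prefix
  F='01' vs C='11': no prefix
  H='10' vs G='00': no prefix
  H='10' vs F='01': no prefix
  H='10' vs C='11': no prefix
  C='11' vs G='00': no prefix
  C='11' vs F='01': no prefix
  C='11' vs H='10': no prefix
No violation found over all pairs.

YES -- this is a valid prefix code. No codeword is a prefix of any other codeword.


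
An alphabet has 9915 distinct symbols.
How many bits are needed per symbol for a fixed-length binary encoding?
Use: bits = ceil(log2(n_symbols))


log2(9915) = 13.2754
Bracket: 2^13 = 8192 < 9915 <= 2^14 = 16384
So ceil(log2(9915)) = 14

bits = ceil(log2(9915)) = ceil(13.2754) = 14 bits


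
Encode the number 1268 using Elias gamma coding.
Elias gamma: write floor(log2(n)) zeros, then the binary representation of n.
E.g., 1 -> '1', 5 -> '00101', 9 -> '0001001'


num_bits = floor(log2(1268)) + 1 = 11
leading_zeros = num_bits - 1 = 10
binary(1268) = 10011110100

Elias gamma(1268) = '0000000000' + '10011110100' = 000000000010011110100 (21 bits)


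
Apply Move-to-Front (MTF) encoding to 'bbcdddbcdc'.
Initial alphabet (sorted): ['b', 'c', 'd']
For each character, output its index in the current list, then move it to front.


MTF encoding:
'b': index 0 in ['b', 'c', 'd'] -> ['b', 'c', 'd']
'b': index 0 in ['b', 'c', 'd'] -> ['b', 'c', 'd']
'c': index 1 in ['b', 'c', 'd'] -> ['c', 'b', 'd']
'd': index 2 in ['c', 'b', 'd'] -> ['d', 'c', 'b']
'd': index 0 in ['d', 'c', 'b'] -> ['d', 'c', 'b']
'd': index 0 in ['d', 'c', 'b'] -> ['d', 'c', 'b']
'b': index 2 in ['d', 'c', 'b'] -> ['b', 'd', 'c']
'c': index 2 in ['b', 'd', 'c'] -> ['c', 'b', 'd']
'd': index 2 in ['c', 'b', 'd'] -> ['d', 'c', 'b']
'c': index 1 in ['d', 'c', 'b'] -> ['c', 'd', 'b']


Output: [0, 0, 1, 2, 0, 0, 2, 2, 2, 1]


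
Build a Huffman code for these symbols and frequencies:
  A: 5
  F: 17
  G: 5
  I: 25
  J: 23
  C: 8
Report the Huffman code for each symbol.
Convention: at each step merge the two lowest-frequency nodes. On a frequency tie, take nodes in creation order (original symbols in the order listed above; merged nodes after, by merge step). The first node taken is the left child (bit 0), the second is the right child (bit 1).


Huffman tree construction:
Step 1: Merge A(5) + G(5) = 10
Step 2: Merge C(8) + (A+G)(10) = 18
Step 3: Merge F(17) + (C+(A+G))(18) = 35
Step 4: Merge J(23) + I(25) = 48
Step 5: Merge (F+(C+(A+G)))(35) + (J+I)(48) = 83
Read each symbol's code off the tree from the root (left child = 0, right child = 1).

Codes:
  A: 0110 (length 4)
  F: 00 (length 2)
  G: 0111 (length 4)
  I: 11 (length 2)
  J: 10 (length 2)
  C: 010 (length 3)
Average code length: 194/83 = 2.3373 bits/symbol


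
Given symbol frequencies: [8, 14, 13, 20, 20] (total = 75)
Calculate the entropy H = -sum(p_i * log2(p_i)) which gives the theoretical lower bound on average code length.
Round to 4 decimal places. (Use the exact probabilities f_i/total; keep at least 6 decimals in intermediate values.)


Per-symbol terms -p_i * log2(p_i) with p_i = f_i/75:
  p = 8/75 = 0.106667: log2(p) = -3.228819, -p*log2(p) = 0.344407
  p = 14/75 = 0.186667: log2(p) = -2.421464, -p*log2(p) = 0.452007
  p = 13/75 = 0.173333: log2(p) = -2.528379, -p*log2(p) = 0.438252
  p = 20/75 = 0.266667: log2(p) = -1.906891, -p*log2(p) = 0.508504
  p = 20/75 = 0.266667: log2(p) = -1.906891, -p*log2(p) = 0.508504
H = 0.344407 + 0.452007 + 0.438252 + 0.508504 + 0.508504 = 2.251674

H = 2.2517 bits/symbol


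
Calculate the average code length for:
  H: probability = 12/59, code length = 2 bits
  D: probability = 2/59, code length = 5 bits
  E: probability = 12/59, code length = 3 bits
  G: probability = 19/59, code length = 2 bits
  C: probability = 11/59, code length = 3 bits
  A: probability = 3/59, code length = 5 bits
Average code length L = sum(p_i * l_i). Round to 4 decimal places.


Weighted contributions p_i * l_i:
  H: (12/59) * 2 = 24/59
  D: (2/59) * 5 = 10/59
  E: (12/59) * 3 = 36/59
  G: (19/59) * 2 = 38/59
  C: (11/59) * 3 = 33/59
  A: (3/59) * 5 = 15/59
Sum = (24 + 10 + 36 + 38 + 33 + 15)/59 = 156/59

L = 156/59 = 2.6441 bits/symbol


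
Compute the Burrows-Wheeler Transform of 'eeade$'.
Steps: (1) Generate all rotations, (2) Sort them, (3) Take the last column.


Rotations (sorted):
  0: $eeade -> last char: e
  1: ade$ee -> last char: e
  2: de$eea -> last char: a
  3: e$eead -> last char: d
  4: eade$e -> last char: e
  5: eeade$ -> last char: $


BWT = eeade$


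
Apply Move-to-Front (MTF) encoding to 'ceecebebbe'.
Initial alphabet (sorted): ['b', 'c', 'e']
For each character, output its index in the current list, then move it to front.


MTF encoding:
'c': index 1 in ['b', 'c', 'e'] -> ['c', 'b', 'e']
'e': index 2 in ['c', 'b', 'e'] -> ['e', 'c', 'b']
'e': index 0 in ['e', 'c', 'b'] -> ['e', 'c', 'b']
'c': index 1 in ['e', 'c', 'b'] -> ['c', 'e', 'b']
'e': index 1 in ['c', 'e', 'b'] -> ['e', 'c', 'b']
'b': index 2 in ['e', 'c', 'b'] -> ['b', 'e', 'c']
'e': index 1 in ['b', 'e', 'c'] -> ['e', 'b', 'c']
'b': index 1 in ['e', 'b', 'c'] -> ['b', 'e', 'c']
'b': index 0 in ['b', 'e', 'c'] -> ['b', 'e', 'c']
'e': index 1 in ['b', 'e', 'c'] -> ['e', 'b', 'c']


Output: [1, 2, 0, 1, 1, 2, 1, 1, 0, 1]


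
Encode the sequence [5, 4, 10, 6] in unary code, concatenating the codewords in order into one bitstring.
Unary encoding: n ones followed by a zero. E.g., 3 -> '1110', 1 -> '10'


Encode each number as n ones followed by a terminating 0:
  5 -> 111110 (6 bits)
  4 -> 11110 (5 bits)
  10 -> 11111111110 (11 bits)
  6 -> 1111110 (7 bits)
Total length = 6 + 5 + 11 + 7 = 29 bits.

Unary([5, 4, 10, 6]) = 11111011110111111111101111110 (29 bits)


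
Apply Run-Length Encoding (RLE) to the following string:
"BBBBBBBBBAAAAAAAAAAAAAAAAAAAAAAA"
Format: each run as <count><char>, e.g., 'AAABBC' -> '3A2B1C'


Scanning runs left to right:
  i=0: run of 'B' x 9 -> '9B'
  i=9: run of 'A' x 23 -> '23A'

RLE = 9B23A


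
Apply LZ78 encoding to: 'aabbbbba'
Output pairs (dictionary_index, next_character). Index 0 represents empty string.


LZ78 encoding steps:
Dictionary: {0: ''}
Step 1: w='' (idx 0), next='a' -> output (0, 'a'), add 'a' as idx 1
Step 2: w='a' (idx 1), next='b' -> output (1, 'b'), add 'ab' as idx 2
Step 3: w='' (idx 0), next='b' -> output (0, 'b'), add 'b' as idx 3
Step 4: w='b' (idx 3), next='b' -> output (3, 'b'), add 'bb' as idx 4
Step 5: w='b' (idx 3), next='a' -> output (3, 'a'), add 'ba' as idx 5


Encoded: [(0, 'a'), (1, 'b'), (0, 'b'), (3, 'b'), (3, 'a')]


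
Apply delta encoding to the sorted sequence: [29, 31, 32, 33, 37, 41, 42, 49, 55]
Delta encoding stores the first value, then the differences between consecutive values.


First value: 29
Deltas:
  31 - 29 = 2
  32 - 31 = 1
  33 - 32 = 1
  37 - 33 = 4
  41 - 37 = 4
  42 - 41 = 1
  49 - 42 = 7
  55 - 49 = 6


Delta encoded: [29, 2, 1, 1, 4, 4, 1, 7, 6]


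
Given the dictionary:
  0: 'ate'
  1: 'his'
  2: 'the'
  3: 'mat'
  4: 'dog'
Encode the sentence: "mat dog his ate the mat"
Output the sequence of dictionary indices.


Look up each word in the dictionary:
  'mat' -> 3
  'dog' -> 4
  'his' -> 1
  'ate' -> 0
  'the' -> 2
  'mat' -> 3

Encoded: [3, 4, 1, 0, 2, 3]


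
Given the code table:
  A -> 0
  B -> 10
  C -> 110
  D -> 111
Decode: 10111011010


Decoding:
10 -> B
111 -> D
0 -> A
110 -> C
10 -> B


Result: BDACB


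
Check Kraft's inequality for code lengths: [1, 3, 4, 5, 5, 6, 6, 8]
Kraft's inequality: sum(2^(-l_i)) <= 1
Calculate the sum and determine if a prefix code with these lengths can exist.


Sum = 2^(-1) + 2^(-3) + 2^(-4) + 2^(-5) + 2^(-5) + 2^(-6) + 2^(-6) + 2^(-8)
    = 0.5 + 0.125 + 0.0625 + 0.03125 + 0.03125 + 0.015625 + 0.015625 + 0.00390625
    = 201/256 = 0.78515625
Since 0.78515625 <= 1, Kraft's inequality IS satisfied.
A prefix code with these lengths CAN exist.

Kraft sum = 0.78515625. Satisfied.


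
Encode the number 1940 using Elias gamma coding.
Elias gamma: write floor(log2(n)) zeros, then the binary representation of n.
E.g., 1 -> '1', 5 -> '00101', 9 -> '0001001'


num_bits = floor(log2(1940)) + 1 = 11
leading_zeros = num_bits - 1 = 10
binary(1940) = 11110010100

Elias gamma(1940) = '0000000000' + '11110010100' = 000000000011110010100 (21 bits)


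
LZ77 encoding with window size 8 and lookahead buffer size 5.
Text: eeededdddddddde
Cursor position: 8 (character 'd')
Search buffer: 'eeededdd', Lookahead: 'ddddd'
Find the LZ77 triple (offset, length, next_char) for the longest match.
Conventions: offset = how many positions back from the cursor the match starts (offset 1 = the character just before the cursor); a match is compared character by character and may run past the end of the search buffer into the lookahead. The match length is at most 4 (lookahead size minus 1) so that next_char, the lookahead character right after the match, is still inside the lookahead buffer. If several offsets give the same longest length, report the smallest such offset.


Try each offset into the search buffer:
  offset=1 (pos 7, char 'd'): match length 4
  offset=2 (pos 6, char 'd'): match length 4
  offset=3 (pos 5, char 'd'): match length 4
  offset=4 (pos 4, char 'e'): match length 0
  offset=5 (pos 3, char 'd'): match length 1
  offset=6 (pos 2, char 'e'): match length 0
  offset=7 (pos 1, char 'e'): match length 0
  offset=8 (pos 0, char 'e'): match length 0
Longest match has length 4, found at offsets 1, 2, 3; take the smallest, offset 1.
next_char = character at position 8 + 4 = 12 -> 'd'

Best match: offset=1, length=4 (matching 'dddd' starting at position 7)
LZ77 triple: (1, 4, 'd')


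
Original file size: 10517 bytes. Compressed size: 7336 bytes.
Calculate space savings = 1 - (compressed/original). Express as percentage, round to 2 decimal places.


ratio = compressed/original = 7336/10517 = 0.697537
savings = 1 - ratio = 1 - 0.697537 = 0.302463
as a percentage: 0.302463 * 100 = 30.25%

Space savings = 1 - 7336/10517 = 30.25%


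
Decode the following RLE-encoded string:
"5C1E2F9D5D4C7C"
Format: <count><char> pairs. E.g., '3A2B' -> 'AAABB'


Expanding each <count><char> pair:
  5C -> 'CCCCC'
  1E -> 'E'
  2F -> 'FF'
  9D -> 'DDDDDDDDD'
  5D -> 'DDDDD'
  4C -> 'CCCC'
  7C -> 'CCCCCCC'

Decoded = CCCCCEFFDDDDDDDDDDDDDDCCCCCCCCCCC


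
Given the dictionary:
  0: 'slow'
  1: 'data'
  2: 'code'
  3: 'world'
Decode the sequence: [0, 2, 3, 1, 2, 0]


Look up each index in the dictionary:
  0 -> 'slow'
  2 -> 'code'
  3 -> 'world'
  1 -> 'data'
  2 -> 'code'
  0 -> 'slow'

Decoded: "slow code world data code slow"


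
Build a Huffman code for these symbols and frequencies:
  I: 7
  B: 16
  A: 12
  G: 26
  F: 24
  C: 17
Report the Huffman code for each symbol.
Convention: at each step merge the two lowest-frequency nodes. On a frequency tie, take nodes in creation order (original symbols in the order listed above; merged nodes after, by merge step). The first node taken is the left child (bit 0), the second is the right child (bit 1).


Huffman tree construction:
Step 1: Merge I(7) + A(12) = 19
Step 2: Merge B(16) + C(17) = 33
Step 3: Merge (I+A)(19) + F(24) = 43
Step 4: Merge G(26) + (B+C)(33) = 59
Step 5: Merge ((I+A)+F)(43) + (G+(B+C))(59) = 102
Read each symbol's code off the tree from the root (left child = 0, right child = 1).

Codes:
  I: 000 (length 3)
  B: 110 (length 3)
  A: 001 (length 3)
  G: 10 (length 2)
  F: 01 (length 2)
  C: 111 (length 3)
Average code length: 256/102 = 2.5098 bits/symbol


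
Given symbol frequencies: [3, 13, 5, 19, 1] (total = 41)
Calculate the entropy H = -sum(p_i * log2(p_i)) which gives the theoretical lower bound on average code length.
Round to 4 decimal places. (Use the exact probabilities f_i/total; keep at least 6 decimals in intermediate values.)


Per-symbol terms -p_i * log2(p_i) with p_i = f_i/41:
  p = 3/41 = 0.073171: log2(p) = -3.772590, -p*log2(p) = 0.276043
  p = 13/41 = 0.317073: log2(p) = -1.657112, -p*log2(p) = 0.525426
  p = 5/41 = 0.121951: log2(p) = -3.035624, -p*log2(p) = 0.370198
  p = 19/41 = 0.463415: log2(p) = -1.109624, -p*log2(p) = 0.514216
  p = 1/41 = 0.024390: log2(p) = -5.357552, -p*log2(p) = 0.130672
H = 0.276043 + 0.525426 + 0.370198 + 0.514216 + 0.130672 = 1.816555

H = 1.8166 bits/symbol


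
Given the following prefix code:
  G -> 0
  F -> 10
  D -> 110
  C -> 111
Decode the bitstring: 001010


Decoding step by step:
Bits 0 -> G
Bits 0 -> G
Bits 10 -> F
Bits 10 -> F


Decoded message: GGFF


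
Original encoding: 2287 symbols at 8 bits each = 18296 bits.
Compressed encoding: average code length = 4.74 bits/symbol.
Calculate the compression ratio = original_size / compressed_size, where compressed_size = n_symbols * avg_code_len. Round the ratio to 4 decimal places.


original_size = n_symbols * orig_bits = 2287 * 8 = 18296 bits
compressed_size = n_symbols * avg_code_len = 2287 * 4.74 = 10840.38 bits
ratio = original_size / compressed_size = 18296 / 10840.38 = 1.6878

Compression ratio = 1.6878


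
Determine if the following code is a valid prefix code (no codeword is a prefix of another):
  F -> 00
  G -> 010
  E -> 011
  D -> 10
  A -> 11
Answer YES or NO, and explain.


Checking each pair (does one codeword prefix another?):
  F='00' vs G='010': no prefix
  F='00' vs E='011': no prefix
  F='00' vs D='10': no prefix
  F='00' vs A='11': no prefix
  G='010' vs F='00': no prefix
  G='010' vs E='011': no prefix
  G='010' vs D='10': no prefix
  G='010' vs A='11': no prefix
  E='011' vs F='00': no prefix
  E='011' vs G='010': no prefix
  E='011' vs D='10': no prefix
  E='011' vs A='11': no prefix
  D='10' vs F='00': no prefix
  D='10' vs G='010': no prefix
  D='10' vs E='011': no prefix
  D='10' vs A='11': no prefix
  A='11' vs F='00': no prefix
  A='11' vs G='010': no prefix
  A='11' vs E='011': no prefix
  A='11' vs D='10': no prefix
No violation found over all pairs.

YES -- this is a valid prefix code. No codeword is a prefix of any other codeword.


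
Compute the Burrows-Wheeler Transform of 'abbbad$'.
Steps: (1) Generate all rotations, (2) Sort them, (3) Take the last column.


Rotations (sorted):
  0: $abbbad -> last char: d
  1: abbbad$ -> last char: $
  2: ad$abbb -> last char: b
  3: bad$abb -> last char: b
  4: bbad$ab -> last char: b
  5: bbbad$a -> last char: a
  6: d$abbba -> last char: a


BWT = d$bbbaa


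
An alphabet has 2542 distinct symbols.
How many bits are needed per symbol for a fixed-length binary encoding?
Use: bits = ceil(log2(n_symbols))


log2(2542) = 11.3117
Bracket: 2^11 = 2048 < 2542 <= 2^12 = 4096
So ceil(log2(2542)) = 12

bits = ceil(log2(2542)) = ceil(11.3117) = 12 bits


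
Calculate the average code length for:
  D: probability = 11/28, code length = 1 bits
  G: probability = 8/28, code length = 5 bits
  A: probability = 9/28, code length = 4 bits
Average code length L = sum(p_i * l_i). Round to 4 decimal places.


Weighted contributions p_i * l_i:
  D: (11/28) * 1 = 11/28
  G: (8/28) * 5 = 40/28
  A: (9/28) * 4 = 36/28
Sum = (11 + 40 + 36)/28 = 87/28

L = 87/28 = 3.1071 bits/symbol


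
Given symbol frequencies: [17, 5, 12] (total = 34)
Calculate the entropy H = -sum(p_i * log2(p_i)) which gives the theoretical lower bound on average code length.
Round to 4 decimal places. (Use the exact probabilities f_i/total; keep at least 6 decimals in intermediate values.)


Per-symbol terms -p_i * log2(p_i) with p_i = f_i/34:
  p = 17/34 = 0.500000: log2(p) = -1.000000, -p*log2(p) = 0.500000
  p = 5/34 = 0.147059: log2(p) = -2.765535, -p*log2(p) = 0.406696
  p = 12/34 = 0.352941: log2(p) = -1.502500, -p*log2(p) = 0.530294
H = 0.500000 + 0.406696 + 0.530294 = 1.436990

H = 1.437 bits/symbol


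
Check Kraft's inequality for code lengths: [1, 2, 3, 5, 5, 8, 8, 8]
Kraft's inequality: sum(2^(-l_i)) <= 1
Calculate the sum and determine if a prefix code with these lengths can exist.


Sum = 2^(-1) + 2^(-2) + 2^(-3) + 2^(-5) + 2^(-5) + 2^(-8) + 2^(-8) + 2^(-8)
    = 0.5 + 0.25 + 0.125 + 0.03125 + 0.03125 + 0.00390625 + 0.00390625 + 0.00390625
    = 243/256 = 0.94921875
Since 0.94921875 <= 1, Kraft's inequality IS satisfied.
A prefix code with these lengths CAN exist.

Kraft sum = 0.94921875. Satisfied.


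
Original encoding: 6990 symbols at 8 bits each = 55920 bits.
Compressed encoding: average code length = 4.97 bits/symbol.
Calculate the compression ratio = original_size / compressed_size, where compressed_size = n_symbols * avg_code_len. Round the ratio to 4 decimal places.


original_size = n_symbols * orig_bits = 6990 * 8 = 55920 bits
compressed_size = n_symbols * avg_code_len = 6990 * 4.97 = 34740.3 bits
ratio = original_size / compressed_size = 55920 / 34740.3 = 1.6097

Compression ratio = 1.6097


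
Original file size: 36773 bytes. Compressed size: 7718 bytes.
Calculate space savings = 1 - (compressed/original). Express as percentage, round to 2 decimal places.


ratio = compressed/original = 7718/36773 = 0.209882
savings = 1 - ratio = 1 - 0.209882 = 0.790118
as a percentage: 0.790118 * 100 = 79.01%

Space savings = 1 - 7718/36773 = 79.01%


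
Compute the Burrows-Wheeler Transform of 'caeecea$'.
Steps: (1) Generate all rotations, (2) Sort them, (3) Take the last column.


Rotations (sorted):
  0: $caeecea -> last char: a
  1: a$caeece -> last char: e
  2: aeecea$c -> last char: c
  3: caeecea$ -> last char: $
  4: cea$caee -> last char: e
  5: ea$caeec -> last char: c
  6: ecea$cae -> last char: e
  7: eecea$ca -> last char: a


BWT = aec$ecea


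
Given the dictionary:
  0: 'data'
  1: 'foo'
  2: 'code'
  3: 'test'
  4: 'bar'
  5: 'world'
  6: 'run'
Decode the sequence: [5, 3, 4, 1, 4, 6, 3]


Look up each index in the dictionary:
  5 -> 'world'
  3 -> 'test'
  4 -> 'bar'
  1 -> 'foo'
  4 -> 'bar'
  6 -> 'run'
  3 -> 'test'

Decoded: "world test bar foo bar run test"


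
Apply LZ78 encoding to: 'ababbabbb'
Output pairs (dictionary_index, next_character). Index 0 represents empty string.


LZ78 encoding steps:
Dictionary: {0: ''}
Step 1: w='' (idx 0), next='a' -> output (0, 'a'), add 'a' as idx 1
Step 2: w='' (idx 0), next='b' -> output (0, 'b'), add 'b' as idx 2
Step 3: w='a' (idx 1), next='b' -> output (1, 'b'), add 'ab' as idx 3
Step 4: w='b' (idx 2), next='a' -> output (2, 'a'), add 'ba' as idx 4
Step 5: w='b' (idx 2), next='b' -> output (2, 'b'), add 'bb' as idx 5
Step 6: w='b' (idx 2), end of input -> output (2, '')


Encoded: [(0, 'a'), (0, 'b'), (1, 'b'), (2, 'a'), (2, 'b'), (2, '')]


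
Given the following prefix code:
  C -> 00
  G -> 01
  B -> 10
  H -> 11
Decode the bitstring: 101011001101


Decoding step by step:
Bits 10 -> B
Bits 10 -> B
Bits 11 -> H
Bits 00 -> C
Bits 11 -> H
Bits 01 -> G


Decoded message: BBHCHG


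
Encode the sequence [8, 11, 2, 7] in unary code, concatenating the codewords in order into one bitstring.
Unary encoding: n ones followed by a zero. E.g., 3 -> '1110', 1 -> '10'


Encode each number as n ones followed by a terminating 0:
  8 -> 111111110 (9 bits)
  11 -> 111111111110 (12 bits)
  2 -> 110 (3 bits)
  7 -> 11111110 (8 bits)
Total length = 9 + 12 + 3 + 8 = 32 bits.

Unary([8, 11, 2, 7]) = 11111111011111111111011011111110 (32 bits)


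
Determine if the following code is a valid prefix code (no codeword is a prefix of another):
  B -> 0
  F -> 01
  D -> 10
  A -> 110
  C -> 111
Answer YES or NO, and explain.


Checking each pair (does one codeword prefix another?):
  B='0' vs F='01': prefix -- VIOLATION

NO -- this is NOT a valid prefix code. B (0) is a prefix of F (01).


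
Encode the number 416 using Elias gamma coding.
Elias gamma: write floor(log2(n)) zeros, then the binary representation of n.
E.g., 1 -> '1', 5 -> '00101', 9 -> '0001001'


num_bits = floor(log2(416)) + 1 = 9
leading_zeros = num_bits - 1 = 8
binary(416) = 110100000

Elias gamma(416) = '00000000' + '110100000' = 00000000110100000 (17 bits)


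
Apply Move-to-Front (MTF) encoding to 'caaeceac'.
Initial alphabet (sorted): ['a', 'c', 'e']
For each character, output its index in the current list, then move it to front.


MTF encoding:
'c': index 1 in ['a', 'c', 'e'] -> ['c', 'a', 'e']
'a': index 1 in ['c', 'a', 'e'] -> ['a', 'c', 'e']
'a': index 0 in ['a', 'c', 'e'] -> ['a', 'c', 'e']
'e': index 2 in ['a', 'c', 'e'] -> ['e', 'a', 'c']
'c': index 2 in ['e', 'a', 'c'] -> ['c', 'e', 'a']
'e': index 1 in ['c', 'e', 'a'] -> ['e', 'c', 'a']
'a': index 2 in ['e', 'c', 'a'] -> ['a', 'e', 'c']
'c': index 2 in ['a', 'e', 'c'] -> ['c', 'a', 'e']


Output: [1, 1, 0, 2, 2, 1, 2, 2]


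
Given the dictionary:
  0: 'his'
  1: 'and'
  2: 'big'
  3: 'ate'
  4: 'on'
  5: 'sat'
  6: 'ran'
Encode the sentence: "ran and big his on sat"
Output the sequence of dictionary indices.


Look up each word in the dictionary:
  'ran' -> 6
  'and' -> 1
  'big' -> 2
  'his' -> 0
  'on' -> 4
  'sat' -> 5

Encoded: [6, 1, 2, 0, 4, 5]


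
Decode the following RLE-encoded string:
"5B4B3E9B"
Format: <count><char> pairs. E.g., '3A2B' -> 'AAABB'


Expanding each <count><char> pair:
  5B -> 'BBBBB'
  4B -> 'BBBB'
  3E -> 'EEE'
  9B -> 'BBBBBBBBB'

Decoded = BBBBBBBBBEEEBBBBBBBBB


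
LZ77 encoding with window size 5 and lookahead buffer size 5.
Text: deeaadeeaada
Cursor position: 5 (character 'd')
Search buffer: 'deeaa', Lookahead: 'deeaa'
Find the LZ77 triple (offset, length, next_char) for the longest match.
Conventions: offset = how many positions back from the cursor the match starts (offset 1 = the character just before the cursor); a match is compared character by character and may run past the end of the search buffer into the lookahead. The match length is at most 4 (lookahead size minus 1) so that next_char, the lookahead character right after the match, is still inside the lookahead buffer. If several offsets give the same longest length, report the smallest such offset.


Try each offset into the search buffer:
  offset=1 (pos 4, char 'a'): match length 0
  offset=2 (pos 3, char 'a'): match length 0
  offset=3 (pos 2, char 'e'): match length 0
  offset=4 (pos 1, char 'e'): match length 0
  offset=5 (pos 0, char 'd'): match length 4
Longest match has length 4 at offset 5.
next_char = character at position 5 + 4 = 9 -> 'a'

Best match: offset=5, length=4 (matching 'deea' starting at position 0)
LZ77 triple: (5, 4, 'a')


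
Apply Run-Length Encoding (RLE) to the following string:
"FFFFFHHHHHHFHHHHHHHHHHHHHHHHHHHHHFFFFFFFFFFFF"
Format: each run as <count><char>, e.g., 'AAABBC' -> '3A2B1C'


Scanning runs left to right:
  i=0: run of 'F' x 5 -> '5F'
  i=5: run of 'H' x 6 -> '6H'
  i=11: run of 'F' x 1 -> '1F'
  i=12: run of 'H' x 21 -> '21H'
  i=33: run of 'F' x 12 -> '12F'

RLE = 5F6H1F21H12F


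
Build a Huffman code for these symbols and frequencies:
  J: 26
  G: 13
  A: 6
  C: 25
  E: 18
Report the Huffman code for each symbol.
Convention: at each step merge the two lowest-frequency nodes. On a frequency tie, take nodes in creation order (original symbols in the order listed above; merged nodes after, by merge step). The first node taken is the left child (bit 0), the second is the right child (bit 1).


Huffman tree construction:
Step 1: Merge A(6) + G(13) = 19
Step 2: Merge E(18) + (A+G)(19) = 37
Step 3: Merge C(25) + J(26) = 51
Step 4: Merge (E+(A+G))(37) + (C+J)(51) = 88
Read each symbol's code off the tree from the root (left child = 0, right child = 1).

Codes:
  J: 11 (length 2)
  G: 011 (length 3)
  A: 010 (length 3)
  C: 10 (length 2)
  E: 00 (length 2)
Average code length: 195/88 = 2.2159 bits/symbol


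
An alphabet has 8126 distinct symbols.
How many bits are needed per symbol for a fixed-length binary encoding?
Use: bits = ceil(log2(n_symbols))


log2(8126) = 12.9883
Bracket: 2^12 = 4096 < 8126 <= 2^13 = 8192
So ceil(log2(8126)) = 13

bits = ceil(log2(8126)) = ceil(12.9883) = 13 bits


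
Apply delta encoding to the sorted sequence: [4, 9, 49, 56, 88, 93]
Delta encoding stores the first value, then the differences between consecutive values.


First value: 4
Deltas:
  9 - 4 = 5
  49 - 9 = 40
  56 - 49 = 7
  88 - 56 = 32
  93 - 88 = 5


Delta encoded: [4, 5, 40, 7, 32, 5]


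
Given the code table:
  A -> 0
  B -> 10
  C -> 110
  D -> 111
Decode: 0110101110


Decoding:
0 -> A
110 -> C
10 -> B
111 -> D
0 -> A


Result: ACBDA


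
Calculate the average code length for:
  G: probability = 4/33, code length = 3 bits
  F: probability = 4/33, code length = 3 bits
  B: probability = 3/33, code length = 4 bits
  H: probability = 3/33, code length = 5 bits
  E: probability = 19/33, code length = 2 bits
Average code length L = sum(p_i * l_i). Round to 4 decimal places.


Weighted contributions p_i * l_i:
  G: (4/33) * 3 = 12/33
  F: (4/33) * 3 = 12/33
  B: (3/33) * 4 = 12/33
  H: (3/33) * 5 = 15/33
  E: (19/33) * 2 = 38/33
Sum = (12 + 12 + 12 + 15 + 38)/33 = 89/33

L = 89/33 = 2.6970 bits/symbol


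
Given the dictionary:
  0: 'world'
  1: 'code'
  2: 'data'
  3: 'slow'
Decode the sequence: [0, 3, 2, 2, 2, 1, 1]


Look up each index in the dictionary:
  0 -> 'world'
  3 -> 'slow'
  2 -> 'data'
  2 -> 'data'
  2 -> 'data'
  1 -> 'code'
  1 -> 'code'

Decoded: "world slow data data data code code"


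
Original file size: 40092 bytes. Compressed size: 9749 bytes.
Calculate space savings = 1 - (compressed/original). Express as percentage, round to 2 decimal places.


ratio = compressed/original = 9749/40092 = 0.243166
savings = 1 - ratio = 1 - 0.243166 = 0.756834
as a percentage: 0.756834 * 100 = 75.68%

Space savings = 1 - 9749/40092 = 75.68%


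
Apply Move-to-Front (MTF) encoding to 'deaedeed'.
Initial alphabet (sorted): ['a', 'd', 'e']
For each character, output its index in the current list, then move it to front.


MTF encoding:
'd': index 1 in ['a', 'd', 'e'] -> ['d', 'a', 'e']
'e': index 2 in ['d', 'a', 'e'] -> ['e', 'd', 'a']
'a': index 2 in ['e', 'd', 'a'] -> ['a', 'e', 'd']
'e': index 1 in ['a', 'e', 'd'] -> ['e', 'a', 'd']
'd': index 2 in ['e', 'a', 'd'] -> ['d', 'e', 'a']
'e': index 1 in ['d', 'e', 'a'] -> ['e', 'd', 'a']
'e': index 0 in ['e', 'd', 'a'] -> ['e', 'd', 'a']
'd': index 1 in ['e', 'd', 'a'] -> ['d', 'e', 'a']


Output: [1, 2, 2, 1, 2, 1, 0, 1]


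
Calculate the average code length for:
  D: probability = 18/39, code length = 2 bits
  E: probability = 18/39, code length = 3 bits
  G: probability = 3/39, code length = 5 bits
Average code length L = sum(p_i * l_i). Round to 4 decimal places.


Weighted contributions p_i * l_i:
  D: (18/39) * 2 = 36/39
  E: (18/39) * 3 = 54/39
  G: (3/39) * 5 = 15/39
Sum = (36 + 54 + 15)/39 = 105/39

L = 105/39 = 2.6923 bits/symbol


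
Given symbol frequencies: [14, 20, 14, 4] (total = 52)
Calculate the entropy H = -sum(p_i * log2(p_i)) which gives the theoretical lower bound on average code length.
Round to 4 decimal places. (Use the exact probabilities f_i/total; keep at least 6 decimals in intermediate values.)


Per-symbol terms -p_i * log2(p_i) with p_i = f_i/52:
  p = 14/52 = 0.269231: log2(p) = -1.893085, -p*log2(p) = 0.509677
  p = 20/52 = 0.384615: log2(p) = -1.378512, -p*log2(p) = 0.530197
  p = 14/52 = 0.269231: log2(p) = -1.893085, -p*log2(p) = 0.509677
  p = 4/52 = 0.076923: log2(p) = -3.700440, -p*log2(p) = 0.284649
H = 0.509677 + 0.530197 + 0.509677 + 0.284649 = 1.834200

H = 1.8342 bits/symbol


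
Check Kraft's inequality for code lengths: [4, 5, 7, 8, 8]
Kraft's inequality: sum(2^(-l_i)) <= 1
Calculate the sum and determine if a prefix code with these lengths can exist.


Sum = 2^(-4) + 2^(-5) + 2^(-7) + 2^(-8) + 2^(-8)
    = 0.0625 + 0.03125 + 0.0078125 + 0.00390625 + 0.00390625
    = 28/256 = 0.109375
Since 0.109375 <= 1, Kraft's inequality IS satisfied.
A prefix code with these lengths CAN exist.

Kraft sum = 0.109375. Satisfied.


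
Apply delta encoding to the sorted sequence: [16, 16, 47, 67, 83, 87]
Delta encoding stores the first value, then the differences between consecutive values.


First value: 16
Deltas:
  16 - 16 = 0
  47 - 16 = 31
  67 - 47 = 20
  83 - 67 = 16
  87 - 83 = 4


Delta encoded: [16, 0, 31, 20, 16, 4]


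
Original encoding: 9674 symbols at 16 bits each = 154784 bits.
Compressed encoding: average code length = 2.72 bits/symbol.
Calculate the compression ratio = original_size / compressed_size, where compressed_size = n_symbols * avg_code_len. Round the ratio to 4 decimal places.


original_size = n_symbols * orig_bits = 9674 * 16 = 154784 bits
compressed_size = n_symbols * avg_code_len = 9674 * 2.72 = 26313.28 bits
ratio = original_size / compressed_size = 154784 / 26313.28 = 5.8824

Compression ratio = 5.8824


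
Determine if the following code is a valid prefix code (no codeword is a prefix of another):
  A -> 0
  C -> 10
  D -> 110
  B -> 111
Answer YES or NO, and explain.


Checking each pair (does one codeword prefix another?):
  A='0' vs C='10': no prefix
  A='0' vs D='110': no prefix
  A='0' vs B='111': no prefix
  C='10' vs A='0': no prefix
  C='10' vs D='110': no prefix
  C='10' vs B='111': no prefix
  D='110' vs A='0': no prefix
  D='110' vs C='10': no prefix
  D='110' vs B='111': no prefix
  B='111' vs A='0': no prefix
  B='111' vs C='10': no prefix
  B='111' vs D='110': no prefix
No violation found over all pairs.

YES -- this is a valid prefix code. No codeword is a prefix of any other codeword.


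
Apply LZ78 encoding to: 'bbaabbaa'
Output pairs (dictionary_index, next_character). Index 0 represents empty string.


LZ78 encoding steps:
Dictionary: {0: ''}
Step 1: w='' (idx 0), next='b' -> output (0, 'b'), add 'b' as idx 1
Step 2: w='b' (idx 1), next='a' -> output (1, 'a'), add 'ba' as idx 2
Step 3: w='' (idx 0), next='a' -> output (0, 'a'), add 'a' as idx 3
Step 4: w='b' (idx 1), next='b' -> output (1, 'b'), add 'bb' as idx 4
Step 5: w='a' (idx 3), next='a' -> output (3, 'a'), add 'aa' as idx 5


Encoded: [(0, 'b'), (1, 'a'), (0, 'a'), (1, 'b'), (3, 'a')]


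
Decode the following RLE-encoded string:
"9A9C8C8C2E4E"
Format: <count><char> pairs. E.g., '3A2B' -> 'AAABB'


Expanding each <count><char> pair:
  9A -> 'AAAAAAAAA'
  9C -> 'CCCCCCCCC'
  8C -> 'CCCCCCCC'
  8C -> 'CCCCCCCC'
  2E -> 'EE'
  4E -> 'EEEE'

Decoded = AAAAAAAAACCCCCCCCCCCCCCCCCCCCCCCCCEEEEEE


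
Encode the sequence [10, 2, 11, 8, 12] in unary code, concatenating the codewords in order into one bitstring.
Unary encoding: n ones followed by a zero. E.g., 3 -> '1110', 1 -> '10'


Encode each number as n ones followed by a terminating 0:
  10 -> 11111111110 (11 bits)
  2 -> 110 (3 bits)
  11 -> 111111111110 (12 bits)
  8 -> 111111110 (9 bits)
  12 -> 1111111111110 (13 bits)
Total length = 11 + 3 + 12 + 9 + 13 = 48 bits.

Unary([10, 2, 11, 8, 12]) = 111111111101101111111111101111111101111111111110 (48 bits)


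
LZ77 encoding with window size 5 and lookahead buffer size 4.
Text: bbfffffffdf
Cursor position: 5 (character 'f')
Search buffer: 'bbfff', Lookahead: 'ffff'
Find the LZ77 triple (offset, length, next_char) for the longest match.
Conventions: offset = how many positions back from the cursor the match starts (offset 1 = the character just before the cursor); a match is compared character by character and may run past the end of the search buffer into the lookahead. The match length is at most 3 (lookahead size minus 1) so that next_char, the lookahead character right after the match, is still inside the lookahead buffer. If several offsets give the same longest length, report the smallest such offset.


Try each offset into the search buffer:
  offset=1 (pos 4, char 'f'): match length 3
  offset=2 (pos 3, char 'f'): match length 3
  offset=3 (pos 2, char 'f'): match length 3
  offset=4 (pos 1, char 'b'): match length 0
  offset=5 (pos 0, char 'b'): match length 0
Longest match has length 3, found at offsets 1, 2, 3; take the smallest, offset 1.
next_char = character at position 5 + 3 = 8 -> 'f'

Best match: offset=1, length=3 (matching 'fff' starting at position 4)
LZ77 triple: (1, 3, 'f')


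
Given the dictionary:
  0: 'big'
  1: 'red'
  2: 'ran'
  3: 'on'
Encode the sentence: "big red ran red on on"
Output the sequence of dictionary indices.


Look up each word in the dictionary:
  'big' -> 0
  'red' -> 1
  'ran' -> 2
  'red' -> 1
  'on' -> 3
  'on' -> 3

Encoded: [0, 1, 2, 1, 3, 3]


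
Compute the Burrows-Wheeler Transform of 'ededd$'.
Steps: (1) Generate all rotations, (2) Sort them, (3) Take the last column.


Rotations (sorted):
  0: $ededd -> last char: d
  1: d$eded -> last char: d
  2: dd$ede -> last char: e
  3: dedd$e -> last char: e
  4: edd$ed -> last char: d
  5: ededd$ -> last char: $


BWT = ddeed$


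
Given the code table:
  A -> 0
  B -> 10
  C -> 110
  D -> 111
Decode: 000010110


Decoding:
0 -> A
0 -> A
0 -> A
0 -> A
10 -> B
110 -> C


Result: AAAABC


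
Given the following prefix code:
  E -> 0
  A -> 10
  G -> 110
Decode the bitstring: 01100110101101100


Decoding step by step:
Bits 0 -> E
Bits 110 -> G
Bits 0 -> E
Bits 110 -> G
Bits 10 -> A
Bits 110 -> G
Bits 110 -> G
Bits 0 -> E


Decoded message: EGEGAGGE


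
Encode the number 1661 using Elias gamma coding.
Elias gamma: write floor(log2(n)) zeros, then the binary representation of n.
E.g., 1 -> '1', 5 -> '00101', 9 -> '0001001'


num_bits = floor(log2(1661)) + 1 = 11
leading_zeros = num_bits - 1 = 10
binary(1661) = 11001111101

Elias gamma(1661) = '0000000000' + '11001111101' = 000000000011001111101 (21 bits)


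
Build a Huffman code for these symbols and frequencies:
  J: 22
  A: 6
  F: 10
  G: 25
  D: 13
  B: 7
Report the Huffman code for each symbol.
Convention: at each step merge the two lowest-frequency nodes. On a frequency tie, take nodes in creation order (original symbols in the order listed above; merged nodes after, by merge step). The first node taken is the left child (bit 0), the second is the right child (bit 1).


Huffman tree construction:
Step 1: Merge A(6) + B(7) = 13
Step 2: Merge F(10) + D(13) = 23
Step 3: Merge (A+B)(13) + J(22) = 35
Step 4: Merge (F+D)(23) + G(25) = 48
Step 5: Merge ((A+B)+J)(35) + ((F+D)+G)(48) = 83
Read each symbol's code off the tree from the root (left child = 0, right child = 1).

Codes:
  J: 01 (length 2)
  A: 000 (length 3)
  F: 100 (length 3)
  G: 11 (length 2)
  D: 101 (length 3)
  B: 001 (length 3)
Average code length: 202/83 = 2.4337 bits/symbol


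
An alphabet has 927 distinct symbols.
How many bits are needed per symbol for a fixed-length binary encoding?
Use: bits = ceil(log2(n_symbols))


log2(927) = 9.8564
Bracket: 2^9 = 512 < 927 <= 2^10 = 1024
So ceil(log2(927)) = 10

bits = ceil(log2(927)) = ceil(9.8564) = 10 bits


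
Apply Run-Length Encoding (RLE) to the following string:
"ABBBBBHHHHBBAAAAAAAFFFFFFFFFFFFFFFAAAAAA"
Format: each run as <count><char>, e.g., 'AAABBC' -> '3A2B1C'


Scanning runs left to right:
  i=0: run of 'A' x 1 -> '1A'
  i=1: run of 'B' x 5 -> '5B'
  i=6: run of 'H' x 4 -> '4H'
  i=10: run of 'B' x 2 -> '2B'
  i=12: run of 'A' x 7 -> '7A'
  i=19: run of 'F' x 15 -> '15F'
  i=34: run of 'A' x 6 -> '6A'

RLE = 1A5B4H2B7A15F6A


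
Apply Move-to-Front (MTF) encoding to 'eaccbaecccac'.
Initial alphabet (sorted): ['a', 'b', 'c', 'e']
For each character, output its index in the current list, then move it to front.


MTF encoding:
'e': index 3 in ['a', 'b', 'c', 'e'] -> ['e', 'a', 'b', 'c']
'a': index 1 in ['e', 'a', 'b', 'c'] -> ['a', 'e', 'b', 'c']
'c': index 3 in ['a', 'e', 'b', 'c'] -> ['c', 'a', 'e', 'b']
'c': index 0 in ['c', 'a', 'e', 'b'] -> ['c', 'a', 'e', 'b']
'b': index 3 in ['c', 'a', 'e', 'b'] -> ['b', 'c', 'a', 'e']
'a': index 2 in ['b', 'c', 'a', 'e'] -> ['a', 'b', 'c', 'e']
'e': index 3 in ['a', 'b', 'c', 'e'] -> ['e', 'a', 'b', 'c']
'c': index 3 in ['e', 'a', 'b', 'c'] -> ['c', 'e', 'a', 'b']
'c': index 0 in ['c', 'e', 'a', 'b'] -> ['c', 'e', 'a', 'b']
'c': index 0 in ['c', 'e', 'a', 'b'] -> ['c', 'e', 'a', 'b']
'a': index 2 in ['c', 'e', 'a', 'b'] -> ['a', 'c', 'e', 'b']
'c': index 1 in ['a', 'c', 'e', 'b'] -> ['c', 'a', 'e', 'b']


Output: [3, 1, 3, 0, 3, 2, 3, 3, 0, 0, 2, 1]


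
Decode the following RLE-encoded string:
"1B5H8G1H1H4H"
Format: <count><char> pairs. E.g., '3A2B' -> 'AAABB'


Expanding each <count><char> pair:
  1B -> 'B'
  5H -> 'HHHHH'
  8G -> 'GGGGGGGG'
  1H -> 'H'
  1H -> 'H'
  4H -> 'HHHH'

Decoded = BHHHHHGGGGGGGGHHHHHH


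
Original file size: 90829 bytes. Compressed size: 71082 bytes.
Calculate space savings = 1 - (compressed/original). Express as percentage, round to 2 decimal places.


ratio = compressed/original = 71082/90829 = 0.782591
savings = 1 - ratio = 1 - 0.782591 = 0.217409
as a percentage: 0.217409 * 100 = 21.74%

Space savings = 1 - 71082/90829 = 21.74%


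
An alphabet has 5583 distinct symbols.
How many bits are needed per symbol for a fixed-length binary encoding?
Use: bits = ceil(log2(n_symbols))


log2(5583) = 12.4468
Bracket: 2^12 = 4096 < 5583 <= 2^13 = 8192
So ceil(log2(5583)) = 13

bits = ceil(log2(5583)) = ceil(12.4468) = 13 bits


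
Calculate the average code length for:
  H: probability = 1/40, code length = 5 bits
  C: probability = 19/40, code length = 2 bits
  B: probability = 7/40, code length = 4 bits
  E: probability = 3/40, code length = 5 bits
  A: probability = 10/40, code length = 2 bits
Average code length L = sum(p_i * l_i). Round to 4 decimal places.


Weighted contributions p_i * l_i:
  H: (1/40) * 5 = 5/40
  C: (19/40) * 2 = 38/40
  B: (7/40) * 4 = 28/40
  E: (3/40) * 5 = 15/40
  A: (10/40) * 2 = 20/40
Sum = (5 + 38 + 28 + 15 + 20)/40 = 106/40

L = 106/40 = 2.6500 bits/symbol
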